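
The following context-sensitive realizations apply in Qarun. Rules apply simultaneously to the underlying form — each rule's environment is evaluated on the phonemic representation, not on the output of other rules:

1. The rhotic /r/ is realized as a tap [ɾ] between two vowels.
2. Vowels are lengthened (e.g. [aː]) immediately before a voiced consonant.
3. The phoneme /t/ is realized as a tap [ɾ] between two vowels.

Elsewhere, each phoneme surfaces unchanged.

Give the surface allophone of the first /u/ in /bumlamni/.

/u/ — between /b/ and /m/, before a voiced consonant — surfaces as [uː] (rule 2).

[uː]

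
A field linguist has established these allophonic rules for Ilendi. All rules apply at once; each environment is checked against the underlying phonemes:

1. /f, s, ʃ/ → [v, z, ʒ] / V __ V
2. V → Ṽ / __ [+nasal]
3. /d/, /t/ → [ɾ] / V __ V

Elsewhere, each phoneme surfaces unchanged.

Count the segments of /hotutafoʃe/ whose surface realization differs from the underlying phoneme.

4

Segments that undergo a rule: /t/ → [ɾ] (rule 3); /t/ → [ɾ] (rule 3); /f/ → [v] (rule 1); /ʃ/ → [ʒ] (rule 1).
All other segments surface unchanged.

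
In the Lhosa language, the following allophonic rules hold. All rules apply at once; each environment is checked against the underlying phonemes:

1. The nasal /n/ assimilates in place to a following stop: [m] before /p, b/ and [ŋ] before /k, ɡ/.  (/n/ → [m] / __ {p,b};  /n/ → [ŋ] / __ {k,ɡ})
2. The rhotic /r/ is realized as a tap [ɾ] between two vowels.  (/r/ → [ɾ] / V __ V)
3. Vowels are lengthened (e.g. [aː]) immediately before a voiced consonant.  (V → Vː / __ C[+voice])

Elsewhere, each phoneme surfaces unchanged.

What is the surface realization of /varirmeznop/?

[vaːɾiːrmeːznop]

/a/ (between /v/ and /r/) occurs before a voiced consonant → [aː] by rule 3.
/r/ — between /a/ and /i/, between two vowels — surfaces as [ɾ] (rule 2).
/i/ (between /r/ and /r/) occurs before a voiced consonant → [iː] by rule 3.
/r/ — between /i/ and /m/; rule 2 does not apply here → [r].
/e/ — between /m/ and /z/, before a voiced consonant — surfaces as [eː] (rule 3).
/n/ (between /z/ and /o/): rule 1 targets it, but not before a labial or velar stop → unchanged [n].
/o/ — between /n/ and /p/; rule 3 does not apply here → [o].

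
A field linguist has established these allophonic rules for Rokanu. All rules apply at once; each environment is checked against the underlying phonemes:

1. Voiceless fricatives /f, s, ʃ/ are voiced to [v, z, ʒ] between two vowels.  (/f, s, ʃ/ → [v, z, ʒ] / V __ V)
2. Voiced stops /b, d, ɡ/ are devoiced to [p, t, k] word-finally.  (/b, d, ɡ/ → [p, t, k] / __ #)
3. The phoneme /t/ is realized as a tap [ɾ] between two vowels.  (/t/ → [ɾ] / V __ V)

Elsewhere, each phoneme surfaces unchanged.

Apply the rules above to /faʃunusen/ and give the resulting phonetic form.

/f/ (word-initial) fails the environment for rule 1, so it stays [f].
Rule 1 applies to /ʃ/ (between /a/ and /u/: between two vowels) → [ʒ].
Rule 1 applies to /s/ (between /u/ and /e/: between two vowels) → [z].

[faʒunuzen]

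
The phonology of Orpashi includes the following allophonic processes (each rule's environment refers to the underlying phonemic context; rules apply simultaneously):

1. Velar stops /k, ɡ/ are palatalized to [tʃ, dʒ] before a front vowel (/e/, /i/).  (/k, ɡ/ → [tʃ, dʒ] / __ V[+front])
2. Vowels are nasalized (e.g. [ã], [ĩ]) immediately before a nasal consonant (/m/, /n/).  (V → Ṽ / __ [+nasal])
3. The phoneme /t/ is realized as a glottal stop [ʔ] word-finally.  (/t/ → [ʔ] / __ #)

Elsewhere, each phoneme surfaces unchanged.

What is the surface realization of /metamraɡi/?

/e/ (between /m/ and /t/) is in the target of rule 2 but the environment (before a nasal consonant) is not met → [e].
/t/ (between /e/ and /a/) is in the target of rule 3 but the environment (word-finally) is not met → [t].
/a/ — between /t/ and /m/, before a nasal consonant — surfaces as [ã] (rule 2).
/a/ (between /r/ and /ɡ/): rule 2 targets it, but not before a nasal consonant → unchanged [a].
/ɡ/ (between /a/ and /i/) occurs before a front vowel → [dʒ] by rule 1.
/i/ (word-final): rule 2 targets it, but not before a nasal consonant → unchanged [i].

[metãmradʒi]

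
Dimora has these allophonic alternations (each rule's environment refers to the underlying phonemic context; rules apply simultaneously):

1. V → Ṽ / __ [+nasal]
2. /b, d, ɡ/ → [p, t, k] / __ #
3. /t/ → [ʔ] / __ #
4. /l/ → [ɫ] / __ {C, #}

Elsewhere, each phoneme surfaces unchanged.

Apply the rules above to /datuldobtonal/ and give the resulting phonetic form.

/d/ — word-initial; rule 2 does not apply here → [d].
/a/ — between /d/ and /t/; rule 1 does not apply here → [a].
/t/ (between /a/ and /u/) is in the target of rule 3 but the environment (word-finally) is not met → [t].
/u/ (between /t/ and /l/) is in the target of rule 1 but the environment (before a nasal consonant) is not met → [u].
/l/ — between /u/ and /d/, word-finally or immediately before a consonant — surfaces as [ɫ] (rule 4).
/d/ (between /l/ and /o/) fails the environment for rule 2, so it stays [d].
/o/ (between /d/ and /b/) is in the target of rule 1 but the environment (before a nasal consonant) is not met → [o].
/b/ (between /o/ and /t/) fails the environment for rule 2, so it stays [b].
/t/ (between /b/ and /o/): rule 3 targets it, but not word-finally → unchanged [t].
/o/ (between /t/ and /n/): before a nasal consonant, so rule 1 applies → [õ].
/n/ (between /o/ and /a/) is unaffected → [n].
/a/ (between /n/ and /l/): rule 1 targets it, but not before a nasal consonant → unchanged [a].
/l/ (word-final) occurs word-finally or immediately before a consonant → [ɫ] by rule 4.

[datuɫdobtõnaɫ]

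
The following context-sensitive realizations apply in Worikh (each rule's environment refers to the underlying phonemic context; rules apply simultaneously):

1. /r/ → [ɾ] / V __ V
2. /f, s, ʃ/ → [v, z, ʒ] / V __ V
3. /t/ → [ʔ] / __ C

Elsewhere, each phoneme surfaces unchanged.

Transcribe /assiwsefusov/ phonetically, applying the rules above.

/a/ — not in any rule's target class → [a].
/s/ (between /a/ and /s/) is in the target of rule 2 but the environment (between two vowels) is not met → [s].
/s/ (between /s/ and /i/) is in the target of rule 2 but the environment (between two vowels) is not met → [s].
/i/ (between /s/ and /w/) is unaffected → [i].
/w/ — not in any rule's target class → [w].
/s/ (between /w/ and /e/) is in the target of rule 2 but the environment (between two vowels) is not met → [s].
/e/ — not in any rule's target class → [e].
/f/ meets the environment for rule 2 (between two vowels) → [v].
/u/ (between /f/ and /s/) is unaffected → [u].
/s/ (between /u/ and /o/): between two vowels, so rule 2 applies → [z].
/o/ (between /s/ and /v/): no rule targets it → [o].
/v/ stays [v].

[assiwsevuzov]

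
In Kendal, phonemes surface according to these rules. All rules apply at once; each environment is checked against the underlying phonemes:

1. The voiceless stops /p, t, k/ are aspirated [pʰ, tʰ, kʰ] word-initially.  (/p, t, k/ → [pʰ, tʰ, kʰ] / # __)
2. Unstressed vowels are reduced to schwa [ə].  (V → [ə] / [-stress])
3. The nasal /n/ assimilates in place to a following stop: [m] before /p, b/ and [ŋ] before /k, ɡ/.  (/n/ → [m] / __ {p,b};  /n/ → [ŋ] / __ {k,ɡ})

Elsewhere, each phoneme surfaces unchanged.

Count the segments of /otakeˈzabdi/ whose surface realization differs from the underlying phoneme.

4

Segments that undergo a rule: /o/ → [ə] (rule 2); /a/ → [ə] (rule 2); /e/ → [ə] (rule 2); /i/ → [ə] (rule 2).
All other segments surface unchanged.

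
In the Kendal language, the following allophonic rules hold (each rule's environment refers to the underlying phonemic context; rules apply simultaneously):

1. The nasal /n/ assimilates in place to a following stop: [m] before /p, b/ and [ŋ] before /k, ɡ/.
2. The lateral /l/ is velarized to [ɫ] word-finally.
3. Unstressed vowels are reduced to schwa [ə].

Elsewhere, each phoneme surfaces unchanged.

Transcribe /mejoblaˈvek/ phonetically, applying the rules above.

[məjəbləˈvek]

/e/ (between /m/ and /j/) occurs in an unstressed syllable → [ə] by rule 3.
Rule 3 applies to /o/ (between /j/ and /b/: in an unstressed syllable) → [ə].
/l/ (between /b/ and /a/) fails the environment for rule 2, so it stays [l].
/a/ (between /l/ and /v/): in an unstressed syllable, so rule 3 applies → [ə].
/e/ — between /v/ and /k/; rule 3 does not apply here → [e].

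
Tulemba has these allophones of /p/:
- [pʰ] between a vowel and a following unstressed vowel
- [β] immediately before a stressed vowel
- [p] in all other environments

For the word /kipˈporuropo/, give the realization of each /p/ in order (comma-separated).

[p], [β], [pʰ]

Occurrence 1 (position 3): no conditioning environment matches → elsewhere allophone [p].
Occurrence 2 (position 4): immediately before a stressed vowel → [β].
Occurrence 3 (position 10): between a vowel and a following unstressed vowel → [pʰ].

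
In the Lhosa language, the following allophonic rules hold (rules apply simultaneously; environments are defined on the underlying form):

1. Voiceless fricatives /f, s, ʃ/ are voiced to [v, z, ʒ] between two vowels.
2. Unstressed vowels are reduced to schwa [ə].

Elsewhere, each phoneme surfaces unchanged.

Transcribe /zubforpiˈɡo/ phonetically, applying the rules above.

[zəbfərpəˈɡo]

/z/ (word-initial): no rule targets it → [z].
Rule 2 applies to /u/ (between /z/ and /b/: in an unstressed syllable) → [ə].
/b/ (between /u/ and /f/) is unaffected → [b].
/f/ — between /b/ and /o/; rule 1 does not apply here → [f].
Rule 2 applies to /o/ (between /f/ and /r/: in an unstressed syllable) → [ə].
/r/ stays [r].
/p/ stays [p].
/i/ meets the environment for rule 2 (in an unstressed syllable) → [ə].
/ɡ/ (between /i/ and /o/): no rule targets it → [ɡ].
/o/ (word-final) is in the target of rule 2 but the environment (in an unstressed syllable) is not met → [o].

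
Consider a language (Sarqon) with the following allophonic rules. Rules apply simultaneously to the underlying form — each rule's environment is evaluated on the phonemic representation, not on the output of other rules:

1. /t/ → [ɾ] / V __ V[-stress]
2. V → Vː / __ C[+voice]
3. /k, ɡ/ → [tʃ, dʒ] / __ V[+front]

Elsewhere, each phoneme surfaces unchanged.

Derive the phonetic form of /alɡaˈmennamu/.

/a/ meets the environment for rule 2 (before a voiced consonant) → [aː].
/ɡ/ (between /l/ and /a/) is in the target of rule 3 but the environment (before a front vowel) is not met → [ɡ].
/a/ meets the environment for rule 2 (before a voiced consonant) → [aː].
/e/ (between /m/ and /n/): before a voiced consonant, so rule 2 applies → [eː].
/a/ meets the environment for rule 2 (before a voiced consonant) → [aː].
/u/ (word-final) is in the target of rule 2 but the environment (before a voiced consonant) is not met → [u].

[aːlɡaːˈmeːnnaːmu]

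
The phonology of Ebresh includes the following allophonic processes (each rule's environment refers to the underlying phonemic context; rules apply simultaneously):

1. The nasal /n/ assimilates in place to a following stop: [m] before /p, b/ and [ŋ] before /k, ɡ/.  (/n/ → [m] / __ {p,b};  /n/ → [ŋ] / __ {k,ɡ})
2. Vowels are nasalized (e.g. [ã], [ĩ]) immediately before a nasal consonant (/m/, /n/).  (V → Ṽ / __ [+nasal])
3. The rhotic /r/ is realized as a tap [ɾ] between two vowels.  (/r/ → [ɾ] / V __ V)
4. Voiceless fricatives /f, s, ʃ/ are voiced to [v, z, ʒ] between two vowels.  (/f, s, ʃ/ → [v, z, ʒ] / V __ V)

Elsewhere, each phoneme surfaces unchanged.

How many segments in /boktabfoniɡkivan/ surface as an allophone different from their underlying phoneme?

Segments that undergo a rule: /o/ → [õ] (rule 2); /a/ → [ã] (rule 2).
All other segments surface unchanged.

2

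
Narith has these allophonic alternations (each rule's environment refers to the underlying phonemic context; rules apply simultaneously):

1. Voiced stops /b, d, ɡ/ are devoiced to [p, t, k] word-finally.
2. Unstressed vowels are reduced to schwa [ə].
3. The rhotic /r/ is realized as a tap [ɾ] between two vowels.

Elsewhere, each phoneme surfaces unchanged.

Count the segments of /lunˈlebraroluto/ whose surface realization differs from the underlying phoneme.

6

Segments that undergo a rule: /u/ → [ə] (rule 2); /a/ → [ə] (rule 2); /r/ → [ɾ] (rule 3); /o/ → [ə] (rule 2); /u/ → [ə] (rule 2); /o/ → [ə] (rule 2).
All other segments surface unchanged.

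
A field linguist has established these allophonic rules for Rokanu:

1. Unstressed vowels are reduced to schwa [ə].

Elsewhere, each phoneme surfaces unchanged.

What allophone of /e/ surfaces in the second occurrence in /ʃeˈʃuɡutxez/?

[ə]

/e/ (between /x/ and /z/): in an unstressed syllable, so rule 1 applies → [ə].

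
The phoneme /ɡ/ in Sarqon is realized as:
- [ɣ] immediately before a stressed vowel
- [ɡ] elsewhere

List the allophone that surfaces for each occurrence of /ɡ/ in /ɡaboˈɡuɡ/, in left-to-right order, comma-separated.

[ɡ], [ɣ], [ɡ]

Occurrence 1 (position 1): no conditioning environment matches → elsewhere allophone [ɡ].
Occurrence 2 (position 5): immediately before a stressed vowel → [ɣ].
Occurrence 3 (position 7): no conditioning environment matches → elsewhere allophone [ɡ].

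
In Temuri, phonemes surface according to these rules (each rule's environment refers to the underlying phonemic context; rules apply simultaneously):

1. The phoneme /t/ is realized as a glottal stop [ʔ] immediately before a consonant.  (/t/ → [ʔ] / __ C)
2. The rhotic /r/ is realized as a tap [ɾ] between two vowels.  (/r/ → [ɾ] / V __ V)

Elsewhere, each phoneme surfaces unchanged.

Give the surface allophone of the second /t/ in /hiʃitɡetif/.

/t/ (between /e/ and /i/) is in the target of rule 1 but the environment (immediately before a consonant) is not met → [t].

[t]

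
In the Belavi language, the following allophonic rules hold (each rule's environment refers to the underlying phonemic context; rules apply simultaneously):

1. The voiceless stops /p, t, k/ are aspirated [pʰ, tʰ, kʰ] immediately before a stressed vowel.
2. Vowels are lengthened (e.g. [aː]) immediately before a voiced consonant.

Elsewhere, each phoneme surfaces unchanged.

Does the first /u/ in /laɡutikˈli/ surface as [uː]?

No

/u/ (between /ɡ/ and /t/) is in the target of rule 2 but the environment (before a voiced consonant) is not met → [u].
The actual realization is [u], not [uː].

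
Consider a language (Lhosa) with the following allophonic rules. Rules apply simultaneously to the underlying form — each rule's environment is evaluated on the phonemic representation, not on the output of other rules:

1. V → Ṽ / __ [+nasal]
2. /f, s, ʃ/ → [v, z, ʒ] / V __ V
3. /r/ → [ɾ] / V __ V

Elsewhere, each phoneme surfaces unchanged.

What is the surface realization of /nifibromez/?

[nivibrõmez]

/n/ (word-initial): no rule targets it → [n].
/i/ (between /n/ and /f/) fails the environment for rule 1, so it stays [i].
Rule 2 applies to /f/ (between /i/ and /i/: between two vowels) → [v].
/i/ — between /f/ and /b/; rule 1 does not apply here → [i].
/b/ — not in any rule's target class → [b].
/r/ — between /b/ and /o/; rule 3 does not apply here → [r].
/o/ (between /r/ and /m/): before a nasal consonant, so rule 1 applies → [õ].
/m/ stays [m].
/e/ (between /m/ and /z/): rule 1 targets it, but not before a nasal consonant → unchanged [e].
/z/ (word-final): no rule targets it → [z].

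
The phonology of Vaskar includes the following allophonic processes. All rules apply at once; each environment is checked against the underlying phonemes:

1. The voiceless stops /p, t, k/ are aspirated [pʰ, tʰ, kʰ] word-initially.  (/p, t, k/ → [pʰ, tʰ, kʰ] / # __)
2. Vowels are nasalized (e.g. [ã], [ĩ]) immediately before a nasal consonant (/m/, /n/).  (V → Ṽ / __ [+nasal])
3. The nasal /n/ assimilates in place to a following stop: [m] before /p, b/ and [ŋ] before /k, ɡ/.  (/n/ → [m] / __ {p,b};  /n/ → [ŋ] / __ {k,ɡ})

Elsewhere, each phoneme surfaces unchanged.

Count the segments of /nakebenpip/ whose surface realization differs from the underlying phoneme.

2

Segments that undergo a rule: /e/ → [ẽ] (rule 2); /n/ → [m] (rule 3).
All other segments surface unchanged.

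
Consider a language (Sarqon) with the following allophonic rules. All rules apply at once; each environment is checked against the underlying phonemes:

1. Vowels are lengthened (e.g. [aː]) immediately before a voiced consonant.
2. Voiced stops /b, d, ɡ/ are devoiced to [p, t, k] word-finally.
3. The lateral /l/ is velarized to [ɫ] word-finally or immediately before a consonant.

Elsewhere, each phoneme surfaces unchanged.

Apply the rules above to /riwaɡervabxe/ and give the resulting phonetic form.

[riːwaːɡeːrvaːbxe]

/r/ stays [r].
/i/ — between /r/ and /w/, before a voiced consonant — surfaces as [iː] (rule 1).
/w/ — not in any rule's target class → [w].
/a/ (between /w/ and /ɡ/): before a voiced consonant, so rule 1 applies → [aː].
/ɡ/ (between /a/ and /e/) fails the environment for rule 2, so it stays [ɡ].
/e/ (between /ɡ/ and /r/) occurs before a voiced consonant → [eː] by rule 1.
/r/ — not in any rule's target class → [r].
/v/ (between /r/ and /a/) is unaffected → [v].
/a/ — between /v/ and /b/, before a voiced consonant — surfaces as [aː] (rule 1).
/b/ (between /a/ and /x/) is in the target of rule 2 but the environment (word-finally) is not met → [b].
/x/ (between /b/ and /e/) is unaffected → [x].
/e/ (word-final): rule 1 targets it, but not before a voiced consonant → unchanged [e].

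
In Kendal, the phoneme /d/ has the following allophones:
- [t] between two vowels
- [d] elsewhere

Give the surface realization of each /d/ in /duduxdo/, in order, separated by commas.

[d], [t], [d]

Occurrence 1 (position 1): no conditioning environment matches → elsewhere allophone [d].
Occurrence 2 (position 3): between two vowels → [t].
Occurrence 3 (position 6): no conditioning environment matches → elsewhere allophone [d].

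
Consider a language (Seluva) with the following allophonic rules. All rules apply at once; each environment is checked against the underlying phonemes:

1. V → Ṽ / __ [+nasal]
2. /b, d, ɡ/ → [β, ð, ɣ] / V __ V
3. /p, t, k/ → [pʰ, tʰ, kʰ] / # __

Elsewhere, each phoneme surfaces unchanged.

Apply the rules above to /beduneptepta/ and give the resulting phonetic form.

[beðũneptepta]

/b/ (word-initial) is in the target of rule 2 but the environment (between two vowels) is not met → [b].
/e/ — between /b/ and /d/; rule 1 does not apply here → [e].
/d/ — between /e/ and /u/, between two vowels — surfaces as [ð] (rule 2).
/u/ (between /d/ and /n/) occurs before a nasal consonant → [ũ] by rule 1.
/n/ (between /u/ and /e/) is unaffected → [n].
/e/ — between /n/ and /p/; rule 1 does not apply here → [e].
/p/ (between /e/ and /t/) is in the target of rule 3 but the environment (word-initially) is not met → [p].
/t/ (between /p/ and /e/): rule 3 targets it, but not word-initially → unchanged [t].
/e/ (between /t/ and /p/) is in the target of rule 1 but the environment (before a nasal consonant) is not met → [e].
/p/ (between /e/ and /t/): rule 3 targets it, but not word-initially → unchanged [p].
/t/ — between /p/ and /a/; rule 3 does not apply here → [t].
/a/ — word-final; rule 1 does not apply here → [a].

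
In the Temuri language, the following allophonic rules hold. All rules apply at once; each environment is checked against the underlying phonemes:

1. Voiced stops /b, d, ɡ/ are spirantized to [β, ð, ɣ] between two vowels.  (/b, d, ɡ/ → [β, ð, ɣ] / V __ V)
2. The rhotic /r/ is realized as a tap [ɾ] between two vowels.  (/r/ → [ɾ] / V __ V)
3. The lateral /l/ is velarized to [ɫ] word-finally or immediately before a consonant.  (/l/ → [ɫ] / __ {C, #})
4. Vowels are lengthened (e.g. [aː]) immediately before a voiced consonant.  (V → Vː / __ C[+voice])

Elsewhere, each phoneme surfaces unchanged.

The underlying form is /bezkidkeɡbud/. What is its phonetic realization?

[beːzkiːdkeːɡbuːd]

/b/ (word-initial) is in the target of rule 1 but the environment (between two vowels) is not met → [b].
/e/ (between /b/ and /z/) occurs before a voiced consonant → [eː] by rule 4.
/z/ stays [z].
/k/ (between /z/ and /i/): no rule targets it → [k].
/i/ (between /k/ and /d/) occurs before a voiced consonant → [iː] by rule 4.
/d/ — between /i/ and /k/; rule 1 does not apply here → [d].
/k/ — not in any rule's target class → [k].
Rule 4 applies to /e/ (between /k/ and /ɡ/: before a voiced consonant) → [eː].
/ɡ/ (between /e/ and /b/) fails the environment for rule 1, so it stays [ɡ].
/b/ (between /ɡ/ and /u/) fails the environment for rule 1, so it stays [b].
/u/ (between /b/ and /d/) occurs before a voiced consonant → [uː] by rule 4.
/d/ (word-final) is in the target of rule 1 but the environment (between two vowels) is not met → [d].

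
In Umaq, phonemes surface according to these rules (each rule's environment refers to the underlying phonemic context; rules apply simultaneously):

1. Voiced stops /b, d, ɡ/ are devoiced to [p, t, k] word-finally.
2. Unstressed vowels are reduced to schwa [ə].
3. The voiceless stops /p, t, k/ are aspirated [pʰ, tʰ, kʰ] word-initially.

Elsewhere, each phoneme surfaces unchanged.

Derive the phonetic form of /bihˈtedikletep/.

/b/ — word-initial; rule 1 does not apply here → [b].
/i/ meets the environment for rule 2 (in an unstressed syllable) → [ə].
/t/ (between /h/ and /e/) is in the target of rule 3 but the environment (word-initially) is not met → [t].
/e/ — between /t/ and /d/; rule 2 does not apply here → [e].
/d/ (between /e/ and /i/): rule 1 targets it, but not word-finally → unchanged [d].
/i/ (between /d/ and /k/) occurs in an unstressed syllable → [ə] by rule 2.
/k/ (between /i/ and /l/): rule 3 targets it, but not word-initially → unchanged [k].
Rule 2 applies to /e/ (between /l/ and /t/: in an unstressed syllable) → [ə].
/t/ (between /e/ and /e/) is in the target of rule 3 but the environment (word-initially) is not met → [t].
Rule 2 applies to /e/ (between /t/ and /p/: in an unstressed syllable) → [ə].
/p/ — word-final; rule 3 does not apply here → [p].

[bəhˈtedəklətəp]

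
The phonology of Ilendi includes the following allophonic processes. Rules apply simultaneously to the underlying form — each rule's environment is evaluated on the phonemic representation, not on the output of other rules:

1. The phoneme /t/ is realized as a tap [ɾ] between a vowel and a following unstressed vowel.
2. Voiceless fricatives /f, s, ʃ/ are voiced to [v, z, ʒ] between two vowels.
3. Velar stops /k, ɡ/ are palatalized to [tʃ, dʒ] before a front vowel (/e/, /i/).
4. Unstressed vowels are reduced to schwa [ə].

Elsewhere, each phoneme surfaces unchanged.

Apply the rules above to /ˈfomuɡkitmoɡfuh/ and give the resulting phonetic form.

/f/ (word-initial) is in the target of rule 2 but the environment (between two vowels) is not met → [f].
/o/ (between /f/ and /m/) fails the environment for rule 4, so it stays [o].
/u/ (between /m/ and /ɡ/) occurs in an unstressed syllable → [ə] by rule 4.
/ɡ/ (between /u/ and /k/) fails the environment for rule 3, so it stays [ɡ].
/k/ meets the environment for rule 3 (before a front vowel) → [tʃ].
Rule 4 applies to /i/ (between /k/ and /t/: in an unstressed syllable) → [ə].
/t/ (between /i/ and /m/): rule 1 targets it, but not between a vowel and a following unstressed vowel → unchanged [t].
/o/ meets the environment for rule 4 (in an unstressed syllable) → [ə].
/ɡ/ (between /o/ and /f/): rule 3 targets it, but not before a front vowel → unchanged [ɡ].
/f/ (between /ɡ/ and /u/) fails the environment for rule 2, so it stays [f].
Rule 4 applies to /u/ (between /f/ and /h/: in an unstressed syllable) → [ə].

[ˈfoməɡtʃətməɡfəh]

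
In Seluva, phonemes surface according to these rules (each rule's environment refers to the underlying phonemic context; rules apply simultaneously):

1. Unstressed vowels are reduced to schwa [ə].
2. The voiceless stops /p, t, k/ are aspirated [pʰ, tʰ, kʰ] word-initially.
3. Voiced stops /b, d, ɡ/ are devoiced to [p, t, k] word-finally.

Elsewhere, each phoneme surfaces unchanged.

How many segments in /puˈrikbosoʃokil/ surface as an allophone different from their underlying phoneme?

Segments that undergo a rule: /p/ → [pʰ] (rule 2); /u/ → [ə] (rule 1); /o/ → [ə] (rule 1); /o/ → [ə] (rule 1); /o/ → [ə] (rule 1); /i/ → [ə] (rule 1).
All other segments surface unchanged.

6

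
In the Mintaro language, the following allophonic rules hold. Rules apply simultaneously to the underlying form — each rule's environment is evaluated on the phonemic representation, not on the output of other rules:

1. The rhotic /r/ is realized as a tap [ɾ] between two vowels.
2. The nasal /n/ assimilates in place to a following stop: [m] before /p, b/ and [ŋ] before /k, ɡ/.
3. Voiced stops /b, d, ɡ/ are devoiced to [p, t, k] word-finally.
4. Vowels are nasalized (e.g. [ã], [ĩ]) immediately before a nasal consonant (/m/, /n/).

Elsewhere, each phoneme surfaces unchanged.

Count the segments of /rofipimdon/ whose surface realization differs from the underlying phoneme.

Segments that undergo a rule: /i/ → [ĩ] (rule 4); /o/ → [õ] (rule 4).
All other segments surface unchanged.

2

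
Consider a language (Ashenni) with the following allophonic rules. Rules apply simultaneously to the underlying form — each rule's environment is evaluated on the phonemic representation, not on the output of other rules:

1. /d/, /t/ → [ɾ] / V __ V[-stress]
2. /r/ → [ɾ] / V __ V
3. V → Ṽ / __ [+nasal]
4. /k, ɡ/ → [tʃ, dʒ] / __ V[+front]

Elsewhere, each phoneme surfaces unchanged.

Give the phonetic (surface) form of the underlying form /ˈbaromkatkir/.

/b/ (word-initial) is unaffected → [b].
/a/ (between /b/ and /r/) fails the environment for rule 3, so it stays [a].
Rule 2 applies to /r/ (between /a/ and /o/: between two vowels) → [ɾ].
/o/ (between /r/ and /m/) occurs before a nasal consonant → [õ] by rule 3.
/m/ stays [m].
/k/ (between /m/ and /a/) fails the environment for rule 4, so it stays [k].
/a/ — between /k/ and /t/; rule 3 does not apply here → [a].
/t/ — between /a/ and /k/; rule 1 does not apply here → [t].
Rule 4 applies to /k/ (between /t/ and /i/: before a front vowel) → [tʃ].
/i/ — between /k/ and /r/; rule 3 does not apply here → [i].
/r/ (word-final) is in the target of rule 2 but the environment (between two vowels) is not met → [r].

[ˈbaɾõmkattʃir]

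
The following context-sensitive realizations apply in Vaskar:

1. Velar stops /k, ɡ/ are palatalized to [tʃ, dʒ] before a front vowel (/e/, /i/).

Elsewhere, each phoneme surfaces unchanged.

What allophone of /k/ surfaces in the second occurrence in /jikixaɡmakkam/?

[k]

/k/ (between /a/ and /k/): rule 1 targets it, but not before a front vowel → unchanged [k].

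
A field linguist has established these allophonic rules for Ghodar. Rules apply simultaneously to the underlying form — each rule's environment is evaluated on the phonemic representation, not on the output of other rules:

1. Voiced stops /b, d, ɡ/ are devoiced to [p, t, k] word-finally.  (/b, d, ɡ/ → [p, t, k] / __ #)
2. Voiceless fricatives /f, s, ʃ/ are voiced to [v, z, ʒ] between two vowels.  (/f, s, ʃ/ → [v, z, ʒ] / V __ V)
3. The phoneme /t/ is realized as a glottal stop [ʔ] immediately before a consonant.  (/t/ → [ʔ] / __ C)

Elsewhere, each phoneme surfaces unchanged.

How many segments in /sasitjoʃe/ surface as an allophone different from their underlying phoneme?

Segments that undergo a rule: /s/ → [z] (rule 2); /t/ → [ʔ] (rule 3); /ʃ/ → [ʒ] (rule 2).
All other segments surface unchanged.

3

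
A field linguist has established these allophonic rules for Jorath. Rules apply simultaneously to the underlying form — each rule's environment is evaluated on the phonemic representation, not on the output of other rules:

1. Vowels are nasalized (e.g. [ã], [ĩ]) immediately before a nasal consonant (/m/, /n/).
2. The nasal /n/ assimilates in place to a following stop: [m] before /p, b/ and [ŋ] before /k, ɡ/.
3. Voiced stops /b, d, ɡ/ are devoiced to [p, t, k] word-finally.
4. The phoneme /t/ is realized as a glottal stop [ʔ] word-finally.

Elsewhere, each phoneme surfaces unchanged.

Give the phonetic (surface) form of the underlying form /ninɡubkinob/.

[nĩŋɡubkĩnop]

/n/ (word-initial) fails the environment for rule 2, so it stays [n].
/i/ (between /n/ and /n/): before a nasal consonant, so rule 1 applies → [ĩ].
/n/ (between /i/ and /ɡ/): before a labial or velar stop, so rule 2 applies → [ŋ].
/ɡ/ (between /n/ and /u/) fails the environment for rule 3, so it stays [ɡ].
/u/ (between /ɡ/ and /b/) fails the environment for rule 1, so it stays [u].
/b/ (between /u/ and /k/) fails the environment for rule 3, so it stays [b].
/i/ (between /k/ and /n/) occurs before a nasal consonant → [ĩ] by rule 1.
/n/ (between /i/ and /o/): rule 2 targets it, but not before a labial or velar stop → unchanged [n].
/o/ (between /n/ and /b/): rule 1 targets it, but not before a nasal consonant → unchanged [o].
Rule 3 applies to /b/ (word-final: word-finally) → [p].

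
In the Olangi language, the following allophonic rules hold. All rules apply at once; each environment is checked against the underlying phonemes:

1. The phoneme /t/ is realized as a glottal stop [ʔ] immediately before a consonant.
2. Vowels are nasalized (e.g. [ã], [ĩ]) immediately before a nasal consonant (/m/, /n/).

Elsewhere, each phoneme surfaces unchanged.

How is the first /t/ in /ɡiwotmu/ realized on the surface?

[ʔ]

Rule 1 applies to /t/ (between /o/ and /m/: immediately before a consonant) → [ʔ].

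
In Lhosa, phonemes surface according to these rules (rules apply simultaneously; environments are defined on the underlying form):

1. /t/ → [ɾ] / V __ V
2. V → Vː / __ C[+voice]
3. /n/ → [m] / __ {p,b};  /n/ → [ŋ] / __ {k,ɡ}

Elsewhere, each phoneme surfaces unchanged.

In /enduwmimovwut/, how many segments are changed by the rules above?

4

Segments that undergo a rule: /e/ → [eː] (rule 2); /u/ → [uː] (rule 2); /i/ → [iː] (rule 2); /o/ → [oː] (rule 2).
All other segments surface unchanged.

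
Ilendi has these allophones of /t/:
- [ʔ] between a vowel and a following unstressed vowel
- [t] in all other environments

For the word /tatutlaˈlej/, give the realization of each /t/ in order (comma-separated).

[t], [ʔ], [t]

Occurrence 1 (position 1): no conditioning environment matches → elsewhere allophone [t].
Occurrence 2 (position 3): between a vowel and a following unstressed vowel → [ʔ].
Occurrence 3 (position 5): no conditioning environment matches → elsewhere allophone [t].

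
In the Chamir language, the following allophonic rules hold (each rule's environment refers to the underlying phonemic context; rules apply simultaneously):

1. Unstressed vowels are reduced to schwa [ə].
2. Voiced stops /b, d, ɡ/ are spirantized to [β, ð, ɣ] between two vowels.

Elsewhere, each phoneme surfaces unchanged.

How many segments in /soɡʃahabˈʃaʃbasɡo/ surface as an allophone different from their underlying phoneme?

Segments that undergo a rule: /o/ → [ə] (rule 1); /a/ → [ə] (rule 1); /a/ → [ə] (rule 1); /a/ → [ə] (rule 1); /o/ → [ə] (rule 1).
All other segments surface unchanged.

5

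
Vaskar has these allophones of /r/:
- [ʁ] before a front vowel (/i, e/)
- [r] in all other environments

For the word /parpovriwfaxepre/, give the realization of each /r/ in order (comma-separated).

[r], [ʁ], [ʁ]

Occurrence 1 (position 3): no conditioning environment matches → elsewhere allophone [r].
Occurrence 2 (position 7): before a front vowel (/i, e/) → [ʁ].
Occurrence 3 (position 15): before a front vowel (/i, e/) → [ʁ].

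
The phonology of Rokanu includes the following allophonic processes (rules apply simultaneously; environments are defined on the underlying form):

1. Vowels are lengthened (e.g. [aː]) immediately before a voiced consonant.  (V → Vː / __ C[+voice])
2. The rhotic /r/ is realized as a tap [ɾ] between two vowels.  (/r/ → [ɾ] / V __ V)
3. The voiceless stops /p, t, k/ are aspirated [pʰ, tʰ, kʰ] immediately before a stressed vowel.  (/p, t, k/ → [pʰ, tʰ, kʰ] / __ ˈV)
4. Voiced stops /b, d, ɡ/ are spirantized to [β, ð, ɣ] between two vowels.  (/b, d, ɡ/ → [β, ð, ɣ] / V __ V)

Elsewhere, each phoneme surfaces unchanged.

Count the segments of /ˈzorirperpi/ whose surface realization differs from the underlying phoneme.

Segments that undergo a rule: /o/ → [oː] (rule 1); /r/ → [ɾ] (rule 2); /i/ → [iː] (rule 1); /e/ → [eː] (rule 1).
All other segments surface unchanged.

4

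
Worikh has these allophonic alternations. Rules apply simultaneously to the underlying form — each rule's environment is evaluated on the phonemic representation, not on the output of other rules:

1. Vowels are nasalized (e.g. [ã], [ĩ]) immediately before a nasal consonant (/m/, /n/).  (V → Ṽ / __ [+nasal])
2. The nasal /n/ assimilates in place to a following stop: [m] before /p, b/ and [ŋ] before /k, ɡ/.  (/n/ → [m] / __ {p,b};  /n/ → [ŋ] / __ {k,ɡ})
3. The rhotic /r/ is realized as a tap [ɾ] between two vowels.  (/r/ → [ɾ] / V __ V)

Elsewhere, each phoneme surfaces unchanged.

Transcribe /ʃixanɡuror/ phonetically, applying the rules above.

[ʃixãŋɡuɾor]

/i/ — between /ʃ/ and /x/; rule 1 does not apply here → [i].
/a/ meets the environment for rule 1 (before a nasal consonant) → [ã].
Rule 2 applies to /n/ (between /a/ and /ɡ/: before a labial or velar stop) → [ŋ].
/u/ (between /ɡ/ and /r/): rule 1 targets it, but not before a nasal consonant → unchanged [u].
/r/ (between /u/ and /o/) occurs between two vowels → [ɾ] by rule 3.
/o/ — between /r/ and /r/; rule 1 does not apply here → [o].
/r/ (word-final): rule 3 targets it, but not between two vowels → unchanged [r].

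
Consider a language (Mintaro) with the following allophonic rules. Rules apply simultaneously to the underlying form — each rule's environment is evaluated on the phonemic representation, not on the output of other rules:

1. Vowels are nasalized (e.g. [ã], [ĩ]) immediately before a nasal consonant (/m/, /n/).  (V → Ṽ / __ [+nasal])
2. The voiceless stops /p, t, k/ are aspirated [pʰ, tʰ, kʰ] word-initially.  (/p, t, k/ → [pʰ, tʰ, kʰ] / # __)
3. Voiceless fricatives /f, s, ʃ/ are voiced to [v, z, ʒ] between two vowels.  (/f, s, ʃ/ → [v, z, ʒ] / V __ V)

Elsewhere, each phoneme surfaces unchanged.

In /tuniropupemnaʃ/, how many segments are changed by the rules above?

3

Segments that undergo a rule: /t/ → [tʰ] (rule 2); /u/ → [ũ] (rule 1); /e/ → [ẽ] (rule 1).
All other segments surface unchanged.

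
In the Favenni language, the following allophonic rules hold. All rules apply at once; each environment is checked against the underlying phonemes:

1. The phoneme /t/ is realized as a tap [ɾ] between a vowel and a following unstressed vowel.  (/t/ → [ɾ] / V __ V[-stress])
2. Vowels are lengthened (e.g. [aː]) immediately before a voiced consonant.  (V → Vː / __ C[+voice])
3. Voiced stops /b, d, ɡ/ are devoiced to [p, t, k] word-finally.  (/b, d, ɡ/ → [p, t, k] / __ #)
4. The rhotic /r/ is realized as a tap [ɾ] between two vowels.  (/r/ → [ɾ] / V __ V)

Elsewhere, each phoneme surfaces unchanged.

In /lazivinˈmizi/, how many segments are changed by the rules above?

4

Segments that undergo a rule: /a/ → [aː] (rule 2); /i/ → [iː] (rule 2); /i/ → [iː] (rule 2); /i/ → [iː] (rule 2).
All other segments surface unchanged.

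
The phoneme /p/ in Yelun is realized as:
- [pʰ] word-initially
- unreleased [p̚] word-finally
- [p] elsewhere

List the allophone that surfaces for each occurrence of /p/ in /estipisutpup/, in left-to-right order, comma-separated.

Occurrence 1 (position 5): no conditioning environment matches → elsewhere allophone [p].
Occurrence 2 (position 10): no conditioning environment matches → elsewhere allophone [p].
Occurrence 3 (position 12): word-finally → [p̚].

[p], [p], [p̚]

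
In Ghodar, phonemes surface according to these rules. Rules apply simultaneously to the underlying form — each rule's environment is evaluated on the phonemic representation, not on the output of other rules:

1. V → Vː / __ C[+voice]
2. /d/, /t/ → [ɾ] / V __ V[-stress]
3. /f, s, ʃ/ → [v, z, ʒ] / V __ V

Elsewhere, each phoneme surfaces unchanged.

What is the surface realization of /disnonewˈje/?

[disnoːneːwˈje]

/d/ (word-initial) fails the environment for rule 2, so it stays [d].
/i/ — between /d/ and /s/; rule 1 does not apply here → [i].
/s/ — between /i/ and /n/; rule 3 does not apply here → [s].
/o/ — between /n/ and /n/, before a voiced consonant — surfaces as [oː] (rule 1).
/e/ (between /n/ and /w/): before a voiced consonant, so rule 1 applies → [eː].
/e/ — word-final; rule 1 does not apply here → [e].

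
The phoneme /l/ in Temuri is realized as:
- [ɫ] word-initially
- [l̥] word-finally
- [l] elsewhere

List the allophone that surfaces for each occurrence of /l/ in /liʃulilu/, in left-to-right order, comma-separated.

Occurrence 1 (position 1): word-initially → [ɫ].
Occurrence 2 (position 5): no conditioning environment matches → elsewhere allophone [l].
Occurrence 3 (position 7): no conditioning environment matches → elsewhere allophone [l].

[ɫ], [l], [l]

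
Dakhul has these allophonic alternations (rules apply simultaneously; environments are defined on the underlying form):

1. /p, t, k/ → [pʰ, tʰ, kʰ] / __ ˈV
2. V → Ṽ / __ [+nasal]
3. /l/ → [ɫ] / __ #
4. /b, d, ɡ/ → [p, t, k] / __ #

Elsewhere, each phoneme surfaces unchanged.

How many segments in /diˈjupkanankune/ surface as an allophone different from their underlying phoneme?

3

Segments that undergo a rule: /a/ → [ã] (rule 2); /a/ → [ã] (rule 2); /u/ → [ũ] (rule 2).
All other segments surface unchanged.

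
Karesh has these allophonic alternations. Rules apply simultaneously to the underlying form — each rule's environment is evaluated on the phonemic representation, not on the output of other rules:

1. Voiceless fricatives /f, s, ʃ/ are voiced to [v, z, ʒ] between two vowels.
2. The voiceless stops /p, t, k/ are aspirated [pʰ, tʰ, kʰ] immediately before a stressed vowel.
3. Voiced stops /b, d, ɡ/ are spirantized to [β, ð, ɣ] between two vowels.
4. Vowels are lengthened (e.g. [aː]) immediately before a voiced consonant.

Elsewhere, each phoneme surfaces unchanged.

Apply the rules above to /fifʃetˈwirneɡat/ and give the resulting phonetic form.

/f/ (word-initial) is in the target of rule 1 but the environment (between two vowels) is not met → [f].
/i/ — between /f/ and /f/; rule 4 does not apply here → [i].
/f/ (between /i/ and /ʃ/) fails the environment for rule 1, so it stays [f].
/ʃ/ (between /f/ and /e/) fails the environment for rule 1, so it stays [ʃ].
/e/ (between /ʃ/ and /t/) is in the target of rule 4 but the environment (before a voiced consonant) is not met → [e].
/t/ (between /e/ and /w/) is in the target of rule 2 but the environment (immediately before a stressed vowel) is not met → [t].
/w/ — not in any rule's target class → [w].
/i/ (between /w/ and /r/): before a voiced consonant, so rule 4 applies → [iː].
/r/ — not in any rule's target class → [r].
/n/ — not in any rule's target class → [n].
/e/ (between /n/ and /ɡ/) occurs before a voiced consonant → [eː] by rule 4.
Rule 3 applies to /ɡ/ (between /e/ and /a/: between two vowels) → [ɣ].
/a/ (between /ɡ/ and /t/) fails the environment for rule 4, so it stays [a].
/t/ (word-final) is in the target of rule 2 but the environment (immediately before a stressed vowel) is not met → [t].

[fifʃetˈwiːrneːɣat]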